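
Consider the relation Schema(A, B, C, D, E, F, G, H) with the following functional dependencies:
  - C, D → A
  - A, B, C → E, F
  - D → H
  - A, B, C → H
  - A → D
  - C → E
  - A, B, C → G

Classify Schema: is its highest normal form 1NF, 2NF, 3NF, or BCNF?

Candidate keys: {A, B, C}, {B, C, D}. Prime attributes: {A, B, C, D}.
C, D → A breaks BCNF: {C, D}⁺ = {A, C, D, E, H}, so {C, D} is not a superkey.
D → H has non-prime {H} on the right and a non-superkey on the left, so 3NF fails.
The proper key subset {A} of {A, B, C} determines non-prime {H}, so the relation is not even in 2NF.

1NF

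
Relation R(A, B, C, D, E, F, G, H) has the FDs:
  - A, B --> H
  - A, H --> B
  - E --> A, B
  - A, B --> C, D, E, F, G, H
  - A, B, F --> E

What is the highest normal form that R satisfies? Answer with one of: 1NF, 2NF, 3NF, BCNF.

BCNF

Candidate keys: {A, B}, {A, H}, {E}. Prime attributes: {A, B, E, H}.
Every FD has a superkey on the left, so the relation is in BCNF.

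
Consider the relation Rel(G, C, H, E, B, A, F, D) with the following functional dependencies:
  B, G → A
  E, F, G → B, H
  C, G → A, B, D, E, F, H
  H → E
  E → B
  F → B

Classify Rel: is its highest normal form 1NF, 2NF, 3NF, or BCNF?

2NF

Candidate key: {C, G}. Prime attributes: {C, G}.
B, G → A: {B, G}⁺ = {A, B, G}, which is not all of the attributes, so the left side is not a superkey — BCNF is violated.
B, G → A has non-prime {A} on the right and a non-superkey on the left, so 3NF fails.
No non-prime attribute depends on a proper subset of any candidate key, so 2NF holds.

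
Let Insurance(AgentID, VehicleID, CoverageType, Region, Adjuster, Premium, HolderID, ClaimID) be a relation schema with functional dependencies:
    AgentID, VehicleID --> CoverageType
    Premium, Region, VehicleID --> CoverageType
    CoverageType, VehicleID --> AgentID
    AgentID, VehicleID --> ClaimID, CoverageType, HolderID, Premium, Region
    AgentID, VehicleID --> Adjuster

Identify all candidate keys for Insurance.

{VehicleID} never appears on the right of any FD, so every key must include it.
Closure of {AgentID, VehicleID} is {Adjuster, AgentID, ClaimID, CoverageType, HolderID, Premium, Region, VehicleID}, the whole schema; {AgentID, VehicleID} is a candidate key.
Closure of {CoverageType, VehicleID} is {Adjuster, AgentID, ClaimID, CoverageType, HolderID, Premium, Region, VehicleID}, the whole schema; {CoverageType, VehicleID} is a candidate key.
Closure of {Premium, Region, VehicleID} is {Adjuster, AgentID, ClaimID, CoverageType, HolderID, Premium, Region, VehicleID}, the whole schema; {Premium, Region, VehicleID} is a candidate key.
No proper subset of any of these is a key, and no other minimal superkey exists.

{AgentID, VehicleID}, {CoverageType, VehicleID}, {Premium, Region, VehicleID}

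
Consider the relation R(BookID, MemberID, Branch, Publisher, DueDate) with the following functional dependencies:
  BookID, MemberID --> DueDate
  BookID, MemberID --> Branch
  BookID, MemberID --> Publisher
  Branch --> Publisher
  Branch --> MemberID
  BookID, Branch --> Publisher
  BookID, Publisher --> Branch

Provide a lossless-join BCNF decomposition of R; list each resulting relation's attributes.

Candidate keys of the original relation: {BookID, Branch}, {BookID, MemberID}, {BookID, Publisher}.
{BookID, Branch, DueDate, MemberID, Publisher}: {Branch} determines {Branch, MemberID, Publisher} here but is not a superkey — split on Branch --> MemberID, Publisher, giving {Branch, MemberID, Publisher} and {BookID, Branch, DueDate}.
{Branch, MemberID, Publisher}: every determinant is a superkey — BCNF.
{BookID, Branch, DueDate}: every determinant is a superkey — BCNF.

{BookID, Branch, DueDate}; {Branch, MemberID, Publisher}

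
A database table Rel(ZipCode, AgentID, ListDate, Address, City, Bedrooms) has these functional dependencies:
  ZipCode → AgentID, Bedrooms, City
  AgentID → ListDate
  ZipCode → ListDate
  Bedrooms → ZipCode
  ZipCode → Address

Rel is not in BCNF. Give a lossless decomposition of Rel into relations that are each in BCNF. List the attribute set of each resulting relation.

Candidate keys of the original relation: {Bedrooms}, {ZipCode}.
In {Address, AgentID, Bedrooms, City, ListDate, ZipCode}, {AgentID} is not a superkey ({AgentID}⁺ restricted to this set is {AgentID, ListDate}), so split on AgentID → ListDate into {AgentID, ListDate} and {Address, AgentID, Bedrooms, City, ZipCode}.
{AgentID, ListDate} is in BCNF.
{Address, AgentID, Bedrooms, City, ZipCode} is in BCNF.

{Address, AgentID, Bedrooms, City, ZipCode}; {AgentID, ListDate}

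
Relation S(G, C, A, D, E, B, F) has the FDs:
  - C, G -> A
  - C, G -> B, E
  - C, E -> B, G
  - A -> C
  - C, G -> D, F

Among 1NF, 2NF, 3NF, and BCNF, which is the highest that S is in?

Candidate keys: {A, E}, {A, G}, {C, E}, {C, G}. Prime attributes: {A, C, E, G}.
For A -> C we have {A}⁺ = {A, C}; {A} is not a superkey, so BCNF fails.
But every attribute on its right side ({C}) is prime, and the same holds for every other non-superkey FD, so 3NF still holds.

3NF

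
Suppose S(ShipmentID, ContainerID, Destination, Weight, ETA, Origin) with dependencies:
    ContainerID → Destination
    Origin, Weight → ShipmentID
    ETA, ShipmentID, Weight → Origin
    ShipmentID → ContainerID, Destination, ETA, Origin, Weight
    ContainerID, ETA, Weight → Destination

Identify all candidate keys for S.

{Origin, Weight}, {ShipmentID}

{ShipmentID}⁺ = {ContainerID, Destination, ETA, Origin, ShipmentID, Weight} — all of the relation — so {ShipmentID} is a candidate key.
{Origin, Weight}⁺ = {ContainerID, Destination, ETA, Origin, ShipmentID, Weight} — all of the relation — so {Origin, Weight} is a candidate key.
No proper subset of any of these is a key, and no other minimal superkey exists.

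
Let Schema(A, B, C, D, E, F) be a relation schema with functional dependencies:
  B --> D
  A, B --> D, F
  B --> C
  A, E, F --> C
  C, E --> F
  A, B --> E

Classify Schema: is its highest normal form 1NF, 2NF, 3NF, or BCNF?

1NF

Candidate key: {A, B}. Prime attributes: {A, B}.
For B --> D we have {B}⁺ = {B, C, D}; {B} is not a superkey, so BCNF fails.
B --> D has non-prime {D} on the right and a non-superkey on the left, so 3NF fails.
The proper key subset {B} of {A, B} determines non-prime {C, D}, so the relation is not even in 2NF.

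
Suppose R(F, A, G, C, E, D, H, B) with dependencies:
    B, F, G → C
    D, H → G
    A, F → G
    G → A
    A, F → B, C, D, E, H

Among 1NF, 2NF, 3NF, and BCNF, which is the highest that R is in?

3NF

Candidate keys: {A, F}, {D, F, H}, {F, G}. Prime attributes: {A, D, F, G, H}.
D, H → G: {D, H}⁺ = {A, D, G, H}, which is not all of the attributes, so the left side is not a superkey — BCNF is violated.
Its right-hand attributes {G} are all prime, as are those of every other non-superkey FD — the relation is in 3NF.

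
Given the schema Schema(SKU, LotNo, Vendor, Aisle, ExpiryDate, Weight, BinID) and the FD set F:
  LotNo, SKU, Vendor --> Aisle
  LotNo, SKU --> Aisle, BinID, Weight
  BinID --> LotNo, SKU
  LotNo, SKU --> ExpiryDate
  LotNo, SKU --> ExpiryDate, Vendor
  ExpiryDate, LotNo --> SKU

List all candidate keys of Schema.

{BinID} is a candidate key since {BinID}⁺ = {Aisle, BinID, ExpiryDate, LotNo, SKU, Vendor, Weight} covers every attribute.
{ExpiryDate, LotNo} is a candidate key since {ExpiryDate, LotNo}⁺ = {Aisle, BinID, ExpiryDate, LotNo, SKU, Vendor, Weight} covers every attribute.
{LotNo, SKU} is a candidate key since {LotNo, SKU}⁺ = {Aisle, BinID, ExpiryDate, LotNo, SKU, Vendor, Weight} covers every attribute.
Any other superkey properly contains one of these, so there are no further candidate keys.

{BinID}, {ExpiryDate, LotNo}, {LotNo, SKU}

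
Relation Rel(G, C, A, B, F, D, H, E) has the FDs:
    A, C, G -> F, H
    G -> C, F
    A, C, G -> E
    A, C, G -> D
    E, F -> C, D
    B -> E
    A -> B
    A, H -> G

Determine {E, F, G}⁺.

Start with {E, F, G}.
G -> C, F applies; add {C} → now {C, E, F, G}.
E, F -> C, D applies; add {D} → now {C, D, E, F, G}.
No further FD applies.

{C, D, E, F, G}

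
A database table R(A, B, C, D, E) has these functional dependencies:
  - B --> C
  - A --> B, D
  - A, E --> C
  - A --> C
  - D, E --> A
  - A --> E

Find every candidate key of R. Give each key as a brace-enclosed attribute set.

{A}, {D, E}

{A}⁺ = {A, B, C, D, E} — all of the relation — so {A} is a candidate key.
{D, E}⁺ = {A, B, C, D, E} — all of the relation — so {D, E} is a candidate key.
These are minimal and exhaustive — every other superkey contains one of them.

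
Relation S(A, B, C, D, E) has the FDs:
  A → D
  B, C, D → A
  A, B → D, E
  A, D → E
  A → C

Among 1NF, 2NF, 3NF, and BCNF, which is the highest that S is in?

Candidate keys: {A, B}, {B, C, D}. Prime attributes: {A, B, C, D}.
A → D: {A}⁺ = {A, C, D, E}, which is not all of the attributes, so the left side is not a superkey — BCNF is violated.
A, D → E has non-prime {E} on the right and a non-superkey on the left, so 3NF fails.
{A} is a proper subset of the key {A, B}, and {A}⁺ contains the non-prime attribute {E} — a partial dependency, so 2NF is violated.

1NF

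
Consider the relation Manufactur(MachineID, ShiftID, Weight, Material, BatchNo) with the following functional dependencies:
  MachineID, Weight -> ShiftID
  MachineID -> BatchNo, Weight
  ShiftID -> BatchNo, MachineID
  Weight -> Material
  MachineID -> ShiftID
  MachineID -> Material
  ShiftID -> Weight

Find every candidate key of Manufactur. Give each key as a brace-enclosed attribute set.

Closure of {MachineID} is {BatchNo, MachineID, Material, ShiftID, Weight}, the whole schema; {MachineID} is a candidate key.
Closure of {ShiftID} is {BatchNo, MachineID, Material, ShiftID, Weight}, the whole schema; {ShiftID} is a candidate key.
Any other superkey properly contains one of these, so there are no further candidate keys.

{MachineID}, {ShiftID}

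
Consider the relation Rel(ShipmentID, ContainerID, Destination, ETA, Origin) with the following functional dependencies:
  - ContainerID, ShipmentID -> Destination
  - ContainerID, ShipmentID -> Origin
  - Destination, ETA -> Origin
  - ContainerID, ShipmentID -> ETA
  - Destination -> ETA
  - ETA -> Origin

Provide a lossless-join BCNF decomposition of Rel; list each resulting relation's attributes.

Candidate key of the original relation: {ContainerID, ShipmentID}.
{ContainerID, Destination, ETA, Origin, ShipmentID}: {Destination, ETA} determines {Destination, ETA, Origin} here but is not a superkey — split on Destination, ETA -> Origin, giving {Destination, ETA, Origin} and {ContainerID, Destination, ETA, ShipmentID}.
{Destination, ETA, Origin}: {ETA} determines {ETA, Origin} here but is not a superkey — split on ETA -> Origin, giving {ETA, Origin} and {Destination, ETA}.
{ETA, Origin} is in BCNF.
{Destination, ETA} is in BCNF.
{ContainerID, Destination, ETA, ShipmentID}: {Destination} determines {Destination, ETA} here but is not a superkey — split on Destination -> ETA, giving {Destination, ETA} and {ContainerID, Destination, ShipmentID}.
{Destination, ETA} is in BCNF.
{ContainerID, Destination, ShipmentID} is in BCNF.

{ContainerID, Destination, ShipmentID}; {Destination, ETA}; {ETA, Origin}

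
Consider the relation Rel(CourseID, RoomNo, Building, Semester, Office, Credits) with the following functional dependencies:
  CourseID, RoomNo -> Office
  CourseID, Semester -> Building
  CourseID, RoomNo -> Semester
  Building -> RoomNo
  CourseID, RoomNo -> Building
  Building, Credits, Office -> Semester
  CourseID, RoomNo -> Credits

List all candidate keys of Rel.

{Building, CourseID}, {CourseID, RoomNo}, {CourseID, Semester}

Attributes never on any right-hand side: {CourseID} — every candidate key must contain it.
{Building, CourseID}⁺ = {Building, CourseID, Credits, Office, RoomNo, Semester}, which is every attribute, so {Building, CourseID} is a candidate key.
{CourseID, RoomNo}⁺ = {Building, CourseID, Credits, Office, RoomNo, Semester}, which is every attribute, so {CourseID, RoomNo} is a candidate key.
{CourseID, Semester}⁺ = {Building, CourseID, Credits, Office, RoomNo, Semester}, which is every attribute, so {CourseID, Semester} is a candidate key.
No proper subset of any of these is a key, and no other minimal superkey exists.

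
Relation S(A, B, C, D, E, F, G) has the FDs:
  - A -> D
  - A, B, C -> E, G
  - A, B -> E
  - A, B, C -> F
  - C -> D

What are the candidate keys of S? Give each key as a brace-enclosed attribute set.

{A, B, C}

No FD produces {A, B, C}, so they must be in every candidate key.
{A, B, C}⁺ = {A, B, C, D, E, F, G} — all of the relation — so {A, B, C} is a candidate key.
No smaller or unrelated set reaches every attribute, so there are no other keys.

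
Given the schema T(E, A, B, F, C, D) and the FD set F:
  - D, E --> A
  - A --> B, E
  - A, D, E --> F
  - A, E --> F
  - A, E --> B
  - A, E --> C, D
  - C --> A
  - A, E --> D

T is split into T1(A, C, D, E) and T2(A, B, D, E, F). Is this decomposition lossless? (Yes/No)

T1 ∩ T2 = {A, D, E}; its closure under F is {A, B, C, D, E, F}.
Since T1 ⊆ {A, B, C, D, E, F}, the intersection is a superkey of T1; the decomposition is lossless.

Yes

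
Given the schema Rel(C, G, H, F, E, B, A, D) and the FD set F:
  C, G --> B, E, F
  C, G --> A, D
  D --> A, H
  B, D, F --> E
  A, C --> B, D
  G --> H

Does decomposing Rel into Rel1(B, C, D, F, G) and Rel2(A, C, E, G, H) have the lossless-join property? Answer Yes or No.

Common attributes: {C, G}; their closure is {A, B, C, D, E, F, G, H}.
Rel1 is contained in that closure, so Rel1 ∩ Rel2 --> Rel1 holds and the join is lossless.

Yes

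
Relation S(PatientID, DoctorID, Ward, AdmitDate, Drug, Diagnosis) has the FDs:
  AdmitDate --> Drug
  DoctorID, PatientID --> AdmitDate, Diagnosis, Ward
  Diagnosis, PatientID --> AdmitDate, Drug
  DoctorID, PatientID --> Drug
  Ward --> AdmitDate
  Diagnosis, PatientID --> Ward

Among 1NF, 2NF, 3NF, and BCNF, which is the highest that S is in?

2NF

Candidate key: {DoctorID, PatientID}. Prime attributes: {DoctorID, PatientID}.
For AdmitDate --> Drug we have {AdmitDate}⁺ = {AdmitDate, Drug}; {AdmitDate} is not a superkey, so BCNF fails.
AdmitDate --> Drug has non-prime {Drug} on the right and a non-superkey on the left, so 3NF fails.
Checking every proper subset of each key, none determines a non-prime attribute — 2NF is satisfied.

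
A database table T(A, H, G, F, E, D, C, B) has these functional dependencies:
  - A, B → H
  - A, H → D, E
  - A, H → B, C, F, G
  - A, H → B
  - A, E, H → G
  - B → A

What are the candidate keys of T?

{A, H}, {B}

Closure of {B} is {A, B, C, D, E, F, G, H}, the whole schema; {B} is a candidate key.
Closure of {A, H} is {A, B, C, D, E, F, G, H}, the whole schema; {A, H} is a candidate key.
Any other superkey properly contains one of these, so there are no further candidate keys.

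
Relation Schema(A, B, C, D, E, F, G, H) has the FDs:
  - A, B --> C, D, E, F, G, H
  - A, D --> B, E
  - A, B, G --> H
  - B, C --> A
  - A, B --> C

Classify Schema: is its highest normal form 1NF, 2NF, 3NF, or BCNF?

Candidate keys: {A, B}, {A, D}, {B, C}. Prime attributes: {A, B, C, D}.
Every FD has a superkey on the left, so the relation is in BCNF.

BCNF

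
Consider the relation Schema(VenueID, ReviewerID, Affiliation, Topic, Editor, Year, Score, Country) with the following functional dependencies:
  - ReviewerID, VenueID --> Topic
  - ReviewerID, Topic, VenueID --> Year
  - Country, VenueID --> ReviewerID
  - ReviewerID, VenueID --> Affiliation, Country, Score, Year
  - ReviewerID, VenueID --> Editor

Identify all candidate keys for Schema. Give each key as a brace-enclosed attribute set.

{Country, VenueID}, {ReviewerID, VenueID}

{VenueID} never appears on the right of any FD, so every key must include it.
Closure of {Country, VenueID} is {Affiliation, Country, Editor, ReviewerID, Score, Topic, VenueID, Year}, the whole schema; {Country, VenueID} is a candidate key.
Closure of {ReviewerID, VenueID} is {Affiliation, Country, Editor, ReviewerID, Score, Topic, VenueID, Year}, the whole schema; {ReviewerID, VenueID} is a candidate key.
These are minimal and exhaustive — every other superkey contains one of them.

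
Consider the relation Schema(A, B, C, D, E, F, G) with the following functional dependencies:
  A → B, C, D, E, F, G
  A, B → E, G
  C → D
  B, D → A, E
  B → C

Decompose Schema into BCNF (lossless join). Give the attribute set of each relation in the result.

Candidate keys of the original relation: {A}, {B}.
In {A, B, C, D, E, F, G}, {C} is not a superkey ({C}⁺ restricted to this set is {C, D}), so split on C → D into {C, D} and {A, B, C, E, F, G}.
{C, D} is in BCNF.
{A, B, C, E, F, G} is in BCNF.

{A, B, C, E, F, G}; {C, D}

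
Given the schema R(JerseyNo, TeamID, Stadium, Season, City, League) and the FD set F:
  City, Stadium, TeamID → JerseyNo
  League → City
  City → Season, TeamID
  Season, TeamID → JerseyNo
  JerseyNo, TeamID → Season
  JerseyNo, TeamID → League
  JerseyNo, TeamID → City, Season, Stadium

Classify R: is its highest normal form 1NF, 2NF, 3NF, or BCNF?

BCNF

Candidate keys: {City}, {JerseyNo, TeamID}, {League}, {Season, TeamID}. Prime attributes: {City, JerseyNo, League, Season, TeamID}.
Every FD has a superkey on the left, so the relation is in BCNF.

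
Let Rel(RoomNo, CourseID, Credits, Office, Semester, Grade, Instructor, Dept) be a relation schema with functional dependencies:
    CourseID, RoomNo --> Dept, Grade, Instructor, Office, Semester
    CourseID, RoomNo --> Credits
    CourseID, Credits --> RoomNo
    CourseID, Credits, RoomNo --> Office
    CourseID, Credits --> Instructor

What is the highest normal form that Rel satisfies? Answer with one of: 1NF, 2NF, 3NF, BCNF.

Candidate keys: {CourseID, Credits}, {CourseID, RoomNo}. Prime attributes: {CourseID, Credits, RoomNo}.
The left-hand side of every FD is a superkey, so BCNF is satisfied.

BCNF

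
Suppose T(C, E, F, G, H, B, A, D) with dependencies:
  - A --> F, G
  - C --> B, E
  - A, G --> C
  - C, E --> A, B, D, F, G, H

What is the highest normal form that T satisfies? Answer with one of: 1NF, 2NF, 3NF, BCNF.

BCNF

Candidate keys: {A}, {C}. Prime attributes: {A, C}.
The left-hand side of every FD is a superkey, so BCNF is satisfied.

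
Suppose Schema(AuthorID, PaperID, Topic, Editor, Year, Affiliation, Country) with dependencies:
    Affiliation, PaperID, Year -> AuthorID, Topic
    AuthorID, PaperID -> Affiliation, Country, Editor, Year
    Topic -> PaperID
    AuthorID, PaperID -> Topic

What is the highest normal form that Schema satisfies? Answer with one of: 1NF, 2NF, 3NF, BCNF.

Candidate keys: {Affiliation, PaperID, Year}, {Affiliation, Topic, Year}, {AuthorID, PaperID}, {AuthorID, Topic}. Prime attributes: {Affiliation, AuthorID, PaperID, Topic, Year}.
Topic -> PaperID: {Topic}⁺ = {PaperID, Topic}, which is not all of the attributes, so the left side is not a superkey — BCNF is violated.
But every attribute on its right side ({PaperID}) is prime, and the same holds for every other non-superkey FD, so 3NF still holds.

3NF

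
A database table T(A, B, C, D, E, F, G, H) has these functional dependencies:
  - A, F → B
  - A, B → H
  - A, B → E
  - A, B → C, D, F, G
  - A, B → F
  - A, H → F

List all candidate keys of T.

{A, B}, {A, F}, {A, H}

No FD produces {A}, so it must be in every candidate key.
Closure of {A, B} is {A, B, C, D, E, F, G, H}, the whole schema; {A, B} is a candidate key.
Closure of {A, F} is {A, B, C, D, E, F, G, H}, the whole schema; {A, F} is a candidate key.
Closure of {A, H} is {A, B, C, D, E, F, G, H}, the whole schema; {A, H} is a candidate key.
No proper subset of any of these is a key, and no other minimal superkey exists.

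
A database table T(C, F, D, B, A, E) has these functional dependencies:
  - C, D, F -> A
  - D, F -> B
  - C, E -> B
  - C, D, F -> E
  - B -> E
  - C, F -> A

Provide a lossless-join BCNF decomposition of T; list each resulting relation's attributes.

Candidate key of the original relation: {C, D, F}.
In {A, B, C, D, E, F}, {D, F} is not a superkey ({D, F}⁺ restricted to this set is {B, D, E, F}), so split on D, F -> B, E into {B, D, E, F} and {A, C, D, F}.
In {B, D, E, F}, {B} is not a superkey ({B}⁺ restricted to this set is {B, E}), so split on B -> E into {B, E} and {B, D, F}.
{B, E} is in BCNF.
{B, D, F} is in BCNF.
In {A, C, D, F}, {C, F} is not a superkey ({C, F}⁺ restricted to this set is {A, C, F}), so split on C, F -> A into {A, C, F} and {C, D, F}.
{A, C, F} is in BCNF.
{C, D, F} is in BCNF.

{A, C, F}; {B, D, F}; {B, E}; {C, D, F}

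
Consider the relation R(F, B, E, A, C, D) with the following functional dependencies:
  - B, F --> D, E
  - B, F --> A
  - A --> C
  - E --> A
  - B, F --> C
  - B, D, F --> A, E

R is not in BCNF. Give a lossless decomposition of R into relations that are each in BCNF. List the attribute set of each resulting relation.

{A, C}; {A, E}; {B, D, E, F}

Candidate key of the original relation: {B, F}.
{A, B, C, D, E, F}: {A} determines {A, C} here but is not a superkey — split on A --> C, giving {A, C} and {A, B, D, E, F}.
{A, C} is in BCNF.
{A, B, D, E, F}: {E} determines {A, E} here but is not a superkey — split on E --> A, giving {A, E} and {B, D, E, F}.
{A, E} is in BCNF.
{B, D, E, F} is in BCNF.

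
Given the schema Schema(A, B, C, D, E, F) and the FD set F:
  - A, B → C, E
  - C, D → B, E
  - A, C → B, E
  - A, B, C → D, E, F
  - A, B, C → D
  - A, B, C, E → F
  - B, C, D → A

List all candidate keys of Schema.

{A, B}, {A, C}, {C, D}

Closure of {A, B} is {A, B, C, D, E, F}, the whole schema; {A, B} is a candidate key.
Closure of {A, C} is {A, B, C, D, E, F}, the whole schema; {A, C} is a candidate key.
Closure of {C, D} is {A, B, C, D, E, F}, the whole schema; {C, D} is a candidate key.
Any other superkey properly contains one of these, so there are no further candidate keys.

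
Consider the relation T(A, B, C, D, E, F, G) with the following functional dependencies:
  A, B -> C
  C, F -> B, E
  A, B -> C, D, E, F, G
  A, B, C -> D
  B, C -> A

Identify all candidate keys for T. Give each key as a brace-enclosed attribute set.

Closure of {A, B} is {A, B, C, D, E, F, G}, the whole schema; {A, B} is a candidate key.
Closure of {B, C} is {A, B, C, D, E, F, G}, the whole schema; {B, C} is a candidate key.
Closure of {C, F} is {A, B, C, D, E, F, G}, the whole schema; {C, F} is a candidate key.
Any other superkey properly contains one of these, so there are no further candidate keys.

{A, B}, {B, C}, {C, F}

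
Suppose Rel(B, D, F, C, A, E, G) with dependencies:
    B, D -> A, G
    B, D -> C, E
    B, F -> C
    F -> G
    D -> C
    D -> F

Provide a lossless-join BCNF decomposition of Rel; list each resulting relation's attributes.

{A, B, D, E}; {B, C, F}; {D, F}; {F, G}

Candidate key of the original relation: {B, D}.
Within {A, B, C, D, E, F, G}: {B, F}⁺ ∩ {A, B, C, D, E, F, G} = {B, C, F, G}, not the whole set, so B, F -> C, G violates BCNF; decompose into {B, C, F, G} and {A, B, D, E, F}.
Within {B, C, F, G}: {F}⁺ ∩ {B, C, F, G} = {F, G}, not the whole set, so F -> G violates BCNF; decompose into {F, G} and {B, C, F}.
{F, G}: every determinant is a superkey — BCNF.
{B, C, F}: every determinant is a superkey — BCNF.
Within {A, B, D, E, F}: {D}⁺ ∩ {A, B, D, E, F} = {D, F}, not the whole set, so D -> F violates BCNF; decompose into {D, F} and {A, B, D, E}.
{D, F}: every determinant is a superkey — BCNF.
{A, B, D, E}: every determinant is a superkey — BCNF.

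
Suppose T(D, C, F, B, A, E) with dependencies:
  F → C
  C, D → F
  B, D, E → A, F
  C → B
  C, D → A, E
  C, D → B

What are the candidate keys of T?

{B, D, E}, {C, D}, {D, F}

{D} never appears on the right of any FD, so every key must include it.
{C, D} is a candidate key since {C, D}⁺ = {A, B, C, D, E, F} covers every attribute.
{D, F} is a candidate key since {D, F}⁺ = {A, B, C, D, E, F} covers every attribute.
{B, D, E} is a candidate key since {B, D, E}⁺ = {A, B, C, D, E, F} covers every attribute.
These are minimal and exhaustive — every other superkey contains one of them.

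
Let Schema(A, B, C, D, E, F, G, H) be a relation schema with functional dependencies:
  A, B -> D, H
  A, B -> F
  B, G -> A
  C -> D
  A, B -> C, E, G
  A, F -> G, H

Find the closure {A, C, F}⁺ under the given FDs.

{A, C, D, F, G, H}

Start with {A, C, F}.
C -> D applies; add {D} → now {A, C, D, F}.
A, F -> G, H applies; add {G, H} → now {A, C, D, F, G, H}.
No further FD applies.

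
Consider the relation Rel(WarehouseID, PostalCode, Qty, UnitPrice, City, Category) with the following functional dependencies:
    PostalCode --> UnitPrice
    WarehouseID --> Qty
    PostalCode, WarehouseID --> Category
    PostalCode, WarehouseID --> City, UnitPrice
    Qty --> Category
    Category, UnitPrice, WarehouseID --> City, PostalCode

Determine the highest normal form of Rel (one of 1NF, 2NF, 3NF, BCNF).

Candidate keys: {PostalCode, WarehouseID}, {UnitPrice, WarehouseID}. Prime attributes: {PostalCode, UnitPrice, WarehouseID}.
PostalCode --> UnitPrice breaks BCNF: {PostalCode}⁺ = {PostalCode, UnitPrice}, so {PostalCode} is not a superkey.
WarehouseID --> Qty has non-prime {Qty} on the right and a non-superkey on the left, so 3NF fails.
{WarehouseID} is a proper subset of the key {PostalCode, WarehouseID}, and {WarehouseID}⁺ contains the non-prime attributes {Category, Qty} — a partial dependency, so 2NF is violated.

1NF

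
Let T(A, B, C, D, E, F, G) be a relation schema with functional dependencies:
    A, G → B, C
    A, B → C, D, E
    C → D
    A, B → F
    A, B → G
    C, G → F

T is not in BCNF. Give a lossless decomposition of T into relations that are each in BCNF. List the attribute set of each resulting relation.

{A, B, C, E, G}; {C, D}; {C, F, G}

Candidate keys of the original relation: {A, B}, {A, G}.
{A, B, C, D, E, F, G}: {C} determines {C, D} here but is not a superkey — split on C → D, giving {C, D} and {A, B, C, E, F, G}.
{C, D} is in BCNF.
{A, B, C, E, F, G}: {C, G} determines {C, F, G} here but is not a superkey — split on C, G → F, giving {C, F, G} and {A, B, C, E, G}.
{C, F, G} is in BCNF.
{A, B, C, E, G} is in BCNF.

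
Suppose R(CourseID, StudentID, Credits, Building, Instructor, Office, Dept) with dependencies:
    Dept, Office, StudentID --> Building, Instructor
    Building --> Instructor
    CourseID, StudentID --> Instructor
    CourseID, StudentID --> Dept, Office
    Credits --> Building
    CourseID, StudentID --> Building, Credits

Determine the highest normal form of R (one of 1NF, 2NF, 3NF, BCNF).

Candidate key: {CourseID, StudentID}. Prime attributes: {CourseID, StudentID}.
Dept, Office, StudentID --> Building, Instructor: {Dept, Office, StudentID}⁺ = {Building, Dept, Instructor, Office, StudentID}, which is not all of the attributes, so the left side is not a superkey — BCNF is violated.
Dept, Office, StudentID --> Building, Instructor has non-prime {Building, Instructor} on the right and a non-superkey on the left, so 3NF fails.
No non-prime attribute depends on a proper subset of any candidate key, so 2NF holds.

2NF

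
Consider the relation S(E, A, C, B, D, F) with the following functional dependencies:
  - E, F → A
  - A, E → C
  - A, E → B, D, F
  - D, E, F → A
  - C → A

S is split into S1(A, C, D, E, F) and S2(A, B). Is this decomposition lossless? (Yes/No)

Common attributes: {A}; their closure is {A}.
S1 ⊄ {A} and S2 ⊄ {A}, so the split is lossy.

No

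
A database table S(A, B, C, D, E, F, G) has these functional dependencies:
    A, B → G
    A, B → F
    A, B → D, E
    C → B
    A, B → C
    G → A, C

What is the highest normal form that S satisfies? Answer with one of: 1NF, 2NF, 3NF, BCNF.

3NF

Candidate keys: {A, B}, {A, C}, {G}. Prime attributes: {A, B, C, G}.
C → B breaks BCNF: {C}⁺ = {B, C}, so {C} is not a superkey.
But every attribute on its right side ({B}) is prime, and the same holds for every other non-superkey FD, so 3NF still holds.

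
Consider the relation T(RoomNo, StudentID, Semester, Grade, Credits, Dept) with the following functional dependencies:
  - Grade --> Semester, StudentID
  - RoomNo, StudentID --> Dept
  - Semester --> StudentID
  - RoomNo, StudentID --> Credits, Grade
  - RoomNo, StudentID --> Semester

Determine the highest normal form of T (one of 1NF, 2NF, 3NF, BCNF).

Candidate keys: {Grade, RoomNo}, {RoomNo, Semester}, {RoomNo, StudentID}. Prime attributes: {Grade, RoomNo, Semester, StudentID}.
For Grade --> Semester, StudentID we have {Grade}⁺ = {Grade, Semester, StudentID}; {Grade} is not a superkey, so BCNF fails.
But every attribute on its right side ({Semester, StudentID}) is prime, and the same holds for every other non-superkey FD, so 3NF still holds.

3NF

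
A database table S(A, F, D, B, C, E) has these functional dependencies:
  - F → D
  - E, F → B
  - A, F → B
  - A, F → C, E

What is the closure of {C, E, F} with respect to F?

{B, C, D, E, F}

Start with {C, E, F}.
F → D applies; add {D} → now {C, D, E, F}.
E, F → B applies; add {B} → now {B, C, D, E, F}.
No further FD applies.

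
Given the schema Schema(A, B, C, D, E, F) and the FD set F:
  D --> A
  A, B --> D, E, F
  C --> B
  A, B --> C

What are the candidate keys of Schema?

{A, B}, {A, C}, {B, D}, {C, D}

{A, B}⁺ = {A, B, C, D, E, F} — all of the relation — so {A, B} is a candidate key.
{A, C}⁺ = {A, B, C, D, E, F} — all of the relation — so {A, C} is a candidate key.
{B, D}⁺ = {A, B, C, D, E, F} — all of the relation — so {B, D} is a candidate key.
{C, D}⁺ = {A, B, C, D, E, F} — all of the relation — so {C, D} is a candidate key.
Any other superkey properly contains one of these, so there are no further candidate keys.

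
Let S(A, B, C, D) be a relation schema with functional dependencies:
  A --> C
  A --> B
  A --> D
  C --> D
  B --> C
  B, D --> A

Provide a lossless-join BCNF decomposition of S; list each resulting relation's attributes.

Candidate keys of the original relation: {A}, {B}.
Within {A, B, C, D}: {C}⁺ ∩ {A, B, C, D} = {C, D}, not the whole set, so C --> D violates BCNF; decompose into {C, D} and {A, B, C}.
{C, D}: every determinant is a superkey — BCNF.
{A, B, C}: every determinant is a superkey — BCNF.

{A, B, C}; {C, D}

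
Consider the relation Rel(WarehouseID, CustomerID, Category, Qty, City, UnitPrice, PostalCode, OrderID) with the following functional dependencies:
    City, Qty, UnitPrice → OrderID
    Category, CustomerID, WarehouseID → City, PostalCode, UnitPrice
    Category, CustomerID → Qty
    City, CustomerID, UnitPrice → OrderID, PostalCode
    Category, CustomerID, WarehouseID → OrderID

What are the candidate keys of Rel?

{Category, CustomerID, WarehouseID} never appear on the right of any FD, so every key must include all of them.
Closure of {Category, CustomerID, WarehouseID} is {Category, City, CustomerID, OrderID, PostalCode, Qty, UnitPrice, WarehouseID}, the whole schema; {Category, CustomerID, WarehouseID} is a candidate key.
No other minimal set has full closure, so this is the only candidate key.

{Category, CustomerID, WarehouseID}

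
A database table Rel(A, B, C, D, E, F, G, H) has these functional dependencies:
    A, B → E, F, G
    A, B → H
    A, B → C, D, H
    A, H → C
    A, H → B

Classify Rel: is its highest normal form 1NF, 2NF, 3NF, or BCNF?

Candidate keys: {A, B}, {A, H}. Prime attributes: {A, B, H}.
Each dependency's left side is a superkey — BCNF holds.

BCNF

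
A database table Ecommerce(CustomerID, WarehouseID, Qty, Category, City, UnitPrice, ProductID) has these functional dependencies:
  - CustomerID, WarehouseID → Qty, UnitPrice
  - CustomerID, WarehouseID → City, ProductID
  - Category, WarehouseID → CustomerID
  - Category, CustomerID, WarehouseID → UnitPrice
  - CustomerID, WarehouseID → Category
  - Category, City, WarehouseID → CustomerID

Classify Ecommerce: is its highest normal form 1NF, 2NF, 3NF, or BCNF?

BCNF

Candidate keys: {Category, WarehouseID}, {CustomerID, WarehouseID}. Prime attributes: {Category, CustomerID, WarehouseID}.
Each dependency's left side is a superkey — BCNF holds.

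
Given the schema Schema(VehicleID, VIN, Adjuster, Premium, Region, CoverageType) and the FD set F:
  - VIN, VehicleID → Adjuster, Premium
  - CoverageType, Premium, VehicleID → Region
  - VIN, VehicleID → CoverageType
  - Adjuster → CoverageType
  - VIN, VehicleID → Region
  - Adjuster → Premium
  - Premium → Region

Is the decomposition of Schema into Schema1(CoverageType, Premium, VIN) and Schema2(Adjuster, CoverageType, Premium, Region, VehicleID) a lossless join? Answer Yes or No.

The shared attributes are {CoverageType, Premium} and {CoverageType, Premium}⁺ = {CoverageType, Premium, Region}.
The closure covers neither Schema1 nor Schema2 entirely; the join is not lossless.

No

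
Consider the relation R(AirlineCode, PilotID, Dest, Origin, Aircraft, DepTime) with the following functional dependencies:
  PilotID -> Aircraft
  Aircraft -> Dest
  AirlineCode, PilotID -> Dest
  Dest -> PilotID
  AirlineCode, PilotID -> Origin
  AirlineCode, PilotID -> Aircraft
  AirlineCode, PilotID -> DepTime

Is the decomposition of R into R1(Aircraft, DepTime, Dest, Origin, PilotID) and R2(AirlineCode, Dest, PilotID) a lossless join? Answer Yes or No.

No

The shared attributes are {Dest, PilotID} and {Dest, PilotID}⁺ = {Aircraft, Dest, PilotID}.
R1 ⊄ {Aircraft, Dest, PilotID} and R2 ⊄ {Aircraft, Dest, PilotID}, so the split is lossy.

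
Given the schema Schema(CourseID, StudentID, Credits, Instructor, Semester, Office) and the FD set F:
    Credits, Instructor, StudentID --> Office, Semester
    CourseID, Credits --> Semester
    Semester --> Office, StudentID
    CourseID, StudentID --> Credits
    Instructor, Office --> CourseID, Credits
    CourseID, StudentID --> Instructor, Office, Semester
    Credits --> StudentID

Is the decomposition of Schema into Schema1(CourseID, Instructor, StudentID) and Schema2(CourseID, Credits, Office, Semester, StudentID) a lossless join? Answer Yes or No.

Yes

Common attributes: {CourseID, StudentID}; their closure is {CourseID, Credits, Instructor, Office, Semester, StudentID}.
Since Schema1 ⊆ {CourseID, Credits, Instructor, Office, Semester, StudentID}, the intersection is a superkey of Schema1; the decomposition is lossless.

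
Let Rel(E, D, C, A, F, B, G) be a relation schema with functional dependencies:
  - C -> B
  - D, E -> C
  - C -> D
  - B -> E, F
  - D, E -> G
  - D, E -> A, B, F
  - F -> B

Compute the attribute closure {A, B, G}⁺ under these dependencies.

{A, B, E, F, G}

Start with {A, B, G}.
B -> E, F applies; add {E, F} → now {A, B, E, F, G}.
No further FD applies.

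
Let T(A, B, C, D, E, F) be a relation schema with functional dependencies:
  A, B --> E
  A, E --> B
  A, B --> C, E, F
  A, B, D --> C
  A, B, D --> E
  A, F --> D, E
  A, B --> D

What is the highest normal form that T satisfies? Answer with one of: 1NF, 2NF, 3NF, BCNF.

BCNF

Candidate keys: {A, B}, {A, E}, {A, F}. Prime attributes: {A, B, E, F}.
Every FD has a superkey on the left, so the relation is in BCNF.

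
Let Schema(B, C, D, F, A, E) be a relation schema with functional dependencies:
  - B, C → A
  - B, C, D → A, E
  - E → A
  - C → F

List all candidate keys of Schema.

{B, C, D}

Attributes never on any right-hand side: {B, C, D} — every candidate key must contain all of them.
{B, C, D} is a candidate key since {B, C, D}⁺ = {A, B, C, D, E, F} covers every attribute.
No smaller or unrelated set reaches every attribute, so there are no other keys.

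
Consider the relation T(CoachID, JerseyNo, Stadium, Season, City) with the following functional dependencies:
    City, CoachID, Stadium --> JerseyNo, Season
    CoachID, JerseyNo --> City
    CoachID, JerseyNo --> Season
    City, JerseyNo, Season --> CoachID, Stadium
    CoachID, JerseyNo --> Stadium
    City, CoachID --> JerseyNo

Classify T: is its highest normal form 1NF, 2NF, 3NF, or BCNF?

Candidate keys: {City, CoachID}, {City, JerseyNo, Season}, {CoachID, JerseyNo}. Prime attributes: {City, CoachID, JerseyNo, Season}.
Every FD has a superkey on the left, so the relation is in BCNF.

BCNF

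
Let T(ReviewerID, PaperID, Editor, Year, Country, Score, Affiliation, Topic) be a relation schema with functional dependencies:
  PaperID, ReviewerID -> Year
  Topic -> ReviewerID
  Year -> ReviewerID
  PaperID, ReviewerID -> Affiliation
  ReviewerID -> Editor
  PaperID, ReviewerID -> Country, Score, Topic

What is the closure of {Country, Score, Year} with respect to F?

{Country, Editor, ReviewerID, Score, Year}

Start with {Country, Score, Year}.
Year -> ReviewerID applies; add {ReviewerID} → now {Country, ReviewerID, Score, Year}.
ReviewerID -> Editor applies; add {Editor} → now {Country, Editor, ReviewerID, Score, Year}.
No further FD applies.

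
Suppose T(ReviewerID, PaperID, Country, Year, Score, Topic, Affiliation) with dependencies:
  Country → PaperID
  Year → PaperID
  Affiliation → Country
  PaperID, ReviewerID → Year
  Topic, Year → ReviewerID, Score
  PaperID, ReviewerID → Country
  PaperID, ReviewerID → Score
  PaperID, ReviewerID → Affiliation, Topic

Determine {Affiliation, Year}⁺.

{Affiliation, Country, PaperID, Year}

Start with {Affiliation, Year}.
Year → PaperID applies; add {PaperID} → now {Affiliation, PaperID, Year}.
Affiliation → Country applies; add {Country} → now {Affiliation, Country, PaperID, Year}.
No further FD applies.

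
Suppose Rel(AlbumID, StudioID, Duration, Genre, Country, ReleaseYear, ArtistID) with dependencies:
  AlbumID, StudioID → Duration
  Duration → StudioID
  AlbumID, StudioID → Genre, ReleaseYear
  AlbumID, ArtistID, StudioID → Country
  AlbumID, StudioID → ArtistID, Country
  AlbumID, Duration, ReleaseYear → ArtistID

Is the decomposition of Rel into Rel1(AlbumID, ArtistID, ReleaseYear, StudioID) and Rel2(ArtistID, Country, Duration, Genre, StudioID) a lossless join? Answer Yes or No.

Common attributes: {ArtistID, StudioID}; their closure is {ArtistID, StudioID}.
The closure covers neither Rel1 nor Rel2 entirely; the join is not lossless.

No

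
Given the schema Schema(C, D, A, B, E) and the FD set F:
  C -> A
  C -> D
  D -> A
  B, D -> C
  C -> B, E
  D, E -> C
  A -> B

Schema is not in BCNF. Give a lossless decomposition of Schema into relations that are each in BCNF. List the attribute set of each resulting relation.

Candidate keys of the original relation: {C}, {D}.
In {A, B, C, D, E}, {A} is not a superkey ({A}⁺ restricted to this set is {A, B}), so split on A -> B into {A, B} and {A, C, D, E}.
{A, B}: every determinant is a superkey — BCNF.
{A, C, D, E}: every determinant is a superkey — BCNF.

{A, B}; {A, C, D, E}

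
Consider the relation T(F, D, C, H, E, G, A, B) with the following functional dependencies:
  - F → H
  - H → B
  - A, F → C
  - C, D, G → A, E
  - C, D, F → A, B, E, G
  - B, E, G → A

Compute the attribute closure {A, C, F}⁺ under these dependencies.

{A, B, C, F, H}

Start with {A, C, F}.
F → H applies; add {H} → now {A, C, F, H}.
H → B applies; add {B} → now {A, B, C, F, H}.
No further FD applies.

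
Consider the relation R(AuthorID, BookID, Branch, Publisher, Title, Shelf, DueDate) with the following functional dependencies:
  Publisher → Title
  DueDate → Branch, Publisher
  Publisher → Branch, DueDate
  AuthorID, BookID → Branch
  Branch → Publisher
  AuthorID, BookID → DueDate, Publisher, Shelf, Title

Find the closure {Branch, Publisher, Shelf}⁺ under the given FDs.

Start with {Branch, Publisher, Shelf}.
Publisher → Title applies; add {Title} → now {Branch, Publisher, Shelf, Title}.
Publisher → Branch, DueDate applies; add {DueDate} → now {Branch, DueDate, Publisher, Shelf, Title}.
No further FD applies.

{Branch, DueDate, Publisher, Shelf, Title}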